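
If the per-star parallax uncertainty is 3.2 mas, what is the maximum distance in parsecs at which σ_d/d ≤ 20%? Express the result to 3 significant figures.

σ_d/d = σ_p/p, so the condition is σ_p/p ≤ 0.20, i.e. p ≥ σ_p/0.20.
p_min = 3.2/0.20 = 16 mas = 0.016 arcsec.
d_max = 1/p_min = 1/0.016 = 62.5 pc.

62.5 pc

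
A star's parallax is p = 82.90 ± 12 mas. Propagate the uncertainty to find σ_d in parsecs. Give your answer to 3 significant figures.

1.75 pc

d = 1/p, so σ_d = σ_p / p².
σ_d = 0.0120 / (0.08290)² = 0.0120 / 0.0068724 = 1.7461 pc.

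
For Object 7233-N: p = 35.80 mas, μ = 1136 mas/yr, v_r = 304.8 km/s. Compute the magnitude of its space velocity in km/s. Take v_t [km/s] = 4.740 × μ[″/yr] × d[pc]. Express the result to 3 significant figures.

340 km/s

d = 1/p = 1/0.03580″ = 27.933 pc.
μ = 1136 mas/yr = 1.136 ″/yr.
v_t = 4.740 μ d = 4.740 × 1.136 × 27.933 = 150.41 km/s.
v = √(v_r² + v_t²) = √(304.8² + 150.41²) = √115526 = 339.89 km/s.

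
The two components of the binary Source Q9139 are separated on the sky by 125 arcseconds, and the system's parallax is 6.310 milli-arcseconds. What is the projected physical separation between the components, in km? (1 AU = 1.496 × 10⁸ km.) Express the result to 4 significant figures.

2.964 × 10^12 km

d = 1/p = 1/0.006310″ = 158.48 pc.
At distance d (pc), an angle of θ arcsec spans θ·d AU: s = 125 × 158.48 = 19810 AU.
= 19810 × 1.496 × 10⁸ km = 2.9636 × 10^12 km.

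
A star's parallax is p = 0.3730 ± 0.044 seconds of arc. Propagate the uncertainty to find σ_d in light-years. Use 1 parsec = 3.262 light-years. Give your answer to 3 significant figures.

1.03 ly

d = 1/p, so σ_d = σ_p / p².
σ_d = 0.0440 / (0.3730)² = 0.0440 / 0.13913 = 0.31625 pc = 0.31625 × 3.262 ly = 1.0316 ly.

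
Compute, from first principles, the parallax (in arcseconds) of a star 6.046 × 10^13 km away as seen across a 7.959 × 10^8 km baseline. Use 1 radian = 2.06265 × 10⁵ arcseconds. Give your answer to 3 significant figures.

θ ≈ B/d = (7.959 × 10^8) / (6.046 × 10^13) = 1.3164 × 10^-5 rad.
In arcseconds: 1.3164 × 10^-5 × 206265 = 2.7153″.

2.72 arcsec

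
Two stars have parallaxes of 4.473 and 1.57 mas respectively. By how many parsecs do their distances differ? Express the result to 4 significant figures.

d_A = 1/0.004473″ = 223.56 pc; d_B = 1/0.001570″ = 636.94 pc.
|d_B − d_A| = |636.94 − 223.56| = 413.38 pc.

413.4 pc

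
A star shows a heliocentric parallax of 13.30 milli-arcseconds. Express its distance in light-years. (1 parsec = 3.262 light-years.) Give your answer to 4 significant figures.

p = 13.30 milli-arcseconds = 0.01330 arcsec.
d = 1/p = 1/0.01330 = 75.188 pc.
In light-years: 75.188 × 3.262 = 245.26 ly.

245.3 light years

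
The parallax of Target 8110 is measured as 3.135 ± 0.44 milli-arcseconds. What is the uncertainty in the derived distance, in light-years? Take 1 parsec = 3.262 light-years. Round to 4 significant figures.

d = 1/p, so σ_d = σ_p / p².
σ_d = 0.000440 / (0.003135)² = 0.000440 / 0.0000098282 = 44.769 pc = 44.769 × 3.262 ly = 146.04 ly.

146.0 ly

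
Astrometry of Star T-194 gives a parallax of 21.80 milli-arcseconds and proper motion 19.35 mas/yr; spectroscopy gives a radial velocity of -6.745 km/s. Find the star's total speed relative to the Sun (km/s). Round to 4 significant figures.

d = 1/p = 1/0.02180″ = 45.872 pc.
μ = 19.35 mas/yr = 0.01935 ″/yr.
v_t = 4.740 μ d = 4.740 × 0.01935 × 45.872 = 4.2073 km/s.
v = √(v_r² + v_t²) = √((-6.745)² + 4.2073²) = √63.1964 = 7.9496 km/s.

7.950 km/s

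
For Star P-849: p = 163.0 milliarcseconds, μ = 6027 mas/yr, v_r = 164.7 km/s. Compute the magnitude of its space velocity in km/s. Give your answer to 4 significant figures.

d = 1/p = 1/0.1630″ = 6.135 pc.
μ = 6027 mas/yr = 6.027 ″/yr.
v_t = 4.740 μ d = 4.740 × 6.027 × 6.135 = 175.26 km/s.
v = √(v_r² + v_t²) = √(164.7² + 175.26²) = √57842.2 = 240.5 km/s.

240.5 km/s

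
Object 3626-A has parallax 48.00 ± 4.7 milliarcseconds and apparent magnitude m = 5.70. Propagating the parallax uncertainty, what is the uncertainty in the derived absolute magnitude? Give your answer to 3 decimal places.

σ_M = 0.213 mag

M = m − 5 log₁₀ d + 5 = m + 5 log₁₀ p + 5, so ∂M/∂p = 5/(p ln 10).
σ_M = (5/ln 10) · (σ_p/p) = 2.1715 × 4.7/48.00 = 2.1715 × 0.097917 = 0.21263.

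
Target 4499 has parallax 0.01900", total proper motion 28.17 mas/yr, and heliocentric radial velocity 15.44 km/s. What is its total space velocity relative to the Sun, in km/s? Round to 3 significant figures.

17.0 km/s

d = 1/p = 1/0.01900″ = 52.632 pc.
μ = 28.17 mas/yr = 0.02817 ″/yr.
v_t = 4.740 μ d = 4.740 × 0.02817 × 52.632 = 7.0277 km/s.
v = √(v_r² + v_t²) = √(15.44² + 7.0277²) = √287.782 = 16.964 km/s.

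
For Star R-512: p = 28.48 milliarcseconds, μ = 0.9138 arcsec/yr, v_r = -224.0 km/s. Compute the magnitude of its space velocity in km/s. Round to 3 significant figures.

d = 1/p = 1/0.02848″ = 35.112 pc.
v_t = 4.740 μ d = 4.740 × 0.9138 × 35.112 = 152.08 km/s.
v = √(v_r² + v_t²) = √((-224.0)² + 152.08²) = √73304.3 = 270.75 km/s.

271 km/s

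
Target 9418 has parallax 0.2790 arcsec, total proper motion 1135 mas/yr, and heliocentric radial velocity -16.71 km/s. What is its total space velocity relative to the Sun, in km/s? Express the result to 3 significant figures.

25.5 km/s

d = 1/p = 1/0.2790″ = 3.5842 pc.
μ = 1135 mas/yr = 1.135 ″/yr.
v_t = 4.740 μ d = 4.740 × 1.135 × 3.5842 = 19.283 km/s.
v = √(v_r² + v_t²) = √((-16.71)² + 19.283²) = √651.058 = 25.516 km/s.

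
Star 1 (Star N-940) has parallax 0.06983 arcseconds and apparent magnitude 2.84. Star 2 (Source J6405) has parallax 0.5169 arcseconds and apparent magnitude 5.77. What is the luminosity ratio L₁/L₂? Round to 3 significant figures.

L₁/L₂ = 814

d₁ = 1/p₁ = 1/0.06983″ = 14.32 pc; d₂ = 1/p₂ = 1/0.5169″ = 1.9346 pc.
M₁ = m₁ − 5 log₁₀ d₁ + 5 = 2.84 − 5.7797 + 5 = 2.0603.
M₂ = 5.77 − 1.4330 + 5 = 9.3370.
L₁/L₂ = 10^(0.4(M₂ − M₁)) = 10^(0.4 × 7.2767) = 10^2.91068 = 814.1.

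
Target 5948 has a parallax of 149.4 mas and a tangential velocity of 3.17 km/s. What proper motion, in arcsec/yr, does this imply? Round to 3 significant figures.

0.0999 arcsec/yr

d = 1/p = 1/0.1494″ = 6.6934 pc.
μ = v_t / (4.74 d) = 3.17 / (4.74 × 6.6934) = 3.17 / 31.727 = 0.099915 ″/yr.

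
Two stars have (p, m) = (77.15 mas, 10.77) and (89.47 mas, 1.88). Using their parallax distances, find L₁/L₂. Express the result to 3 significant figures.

d₁ = 1/p₁ = 1/0.07715″ = 12.962 pc; d₂ = 1/p₂ = 1/0.08947″ = 11.177 pc.
M₁ = m₁ − 5 log₁₀ d₁ + 5 = 10.77 − 5.5634 + 5 = 10.2066.
M₂ = 1.88 − 5.2416 + 5 = 1.6384.
L₁/L₂ = 10^(0.4(M₂ − M₁)) = 10^(0.4 × (-8.5682)) = 10^(-3.42728) = 0.00037387.

L₁/L₂ = 0.000374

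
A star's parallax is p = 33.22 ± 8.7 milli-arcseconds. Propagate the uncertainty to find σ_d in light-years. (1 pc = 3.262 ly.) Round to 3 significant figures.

d = 1/p, so σ_d = σ_p / p².
σ_d = 0.00870 / (0.03322)² = 0.00870 / 0.0011036 = 7.8833 pc = 7.8833 × 3.262 ly = 25.715 ly.

25.7 ly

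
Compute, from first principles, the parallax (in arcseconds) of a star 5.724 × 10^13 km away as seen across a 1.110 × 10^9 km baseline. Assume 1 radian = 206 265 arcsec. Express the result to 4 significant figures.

4.000 arcsec

θ ≈ B/d = (1.110 × 10^9) / (5.724 × 10^13) = 1.9392 × 10^-5 rad.
In arcseconds: 1.9392 × 10^-5 × 206265 = 3.9999″.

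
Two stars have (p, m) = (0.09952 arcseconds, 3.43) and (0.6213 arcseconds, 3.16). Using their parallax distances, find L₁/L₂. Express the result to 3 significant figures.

L₁/L₂ = 30.4

d₁ = 1/p₁ = 1/0.09952″ = 10.048 pc; d₂ = 1/p₂ = 1/0.6213″ = 1.6095 pc.
M₁ = m₁ − 5 log₁₀ d₁ + 5 = 3.43 − 5.0104 + 5 = 3.4196.
M₂ = 3.16 − 1.0335 + 5 = 7.1265.
L₁/L₂ = 10^(0.4(M₂ − M₁)) = 10^(0.4 × 3.7069) = 10^1.48276 = 30.392.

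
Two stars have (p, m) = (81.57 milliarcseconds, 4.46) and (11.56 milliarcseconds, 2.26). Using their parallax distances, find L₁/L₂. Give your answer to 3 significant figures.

L₁/L₂ = 0.00265

d₁ = 1/p₁ = 1/0.08157″ = 12.259 pc; d₂ = 1/p₂ = 1/0.01156″ = 86.505 pc.
M₁ = m₁ − 5 log₁₀ d₁ + 5 = 4.46 − 5.4423 + 5 = 4.0177.
M₂ = 2.26 − 9.6852 + 5 = -2.4252.
L₁/L₂ = 10^(0.4(M₂ − M₁)) = 10^(0.4 × (-6.4429)) = 10^(-2.57716) = 0.0026475.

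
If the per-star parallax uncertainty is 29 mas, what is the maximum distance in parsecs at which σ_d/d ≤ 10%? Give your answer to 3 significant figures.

3.45 pc

σ_d/d = σ_p/p, so the condition is σ_p/p ≤ 0.10, i.e. p ≥ σ_p/0.10.
p_min = 29/0.10 = 290 mas = 0.29 arcsec.
d_max = 1/p_min = 1/0.29 = 3.4483 pc.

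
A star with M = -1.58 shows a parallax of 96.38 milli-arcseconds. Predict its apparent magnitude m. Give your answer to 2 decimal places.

d = 1/p = 1/0.09638″ = 10.376 pc.
m − M = 5 log₁₀ d − 5 = 5 log₁₀(10.376) − 5 = 5.0801 − 5 = 0.0801.
m = M + (m − M) = -1.58 + 0.0801 = -1.50.

m = -1.50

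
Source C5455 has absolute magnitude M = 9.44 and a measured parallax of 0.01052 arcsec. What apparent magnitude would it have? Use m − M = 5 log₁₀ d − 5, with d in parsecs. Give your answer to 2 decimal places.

d = 1/p = 1/0.01052″ = 95.057 pc.
m − M = 5 log₁₀ d − 5 = 5 log₁₀(95.057) − 5 = 9.8899 − 5 = 4.8899.
m = M + (m − M) = 9.44 + 4.8899 = 14.33.

m = 14.33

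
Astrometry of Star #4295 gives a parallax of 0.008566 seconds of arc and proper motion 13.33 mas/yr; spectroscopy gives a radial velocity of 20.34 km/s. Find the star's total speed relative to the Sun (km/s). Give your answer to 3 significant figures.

d = 1/p = 1/0.008566″ = 116.74 pc.
μ = 13.33 mas/yr = 0.01333 ″/yr.
v_t = 4.740 μ d = 4.740 × 0.01333 × 116.74 = 7.3761 km/s.
v = √(v_r² + v_t²) = √(20.34² + 7.3761²) = √468.122 = 21.636 km/s.

21.6 km/s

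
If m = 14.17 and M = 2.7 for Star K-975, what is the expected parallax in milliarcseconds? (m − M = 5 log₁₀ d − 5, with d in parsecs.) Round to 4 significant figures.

m − M = 14.17 − 2.7 = 11.47.
d = 10^((m−M)/5 + 1) = 10^3.294 = 1967.9 pc.
p = 1/d = 1/1967.9 = 0.00050816 arcsec = 0.50816 mas.

0.5082 mas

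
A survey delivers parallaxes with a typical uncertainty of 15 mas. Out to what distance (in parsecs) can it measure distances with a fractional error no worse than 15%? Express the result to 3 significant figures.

10.0 pc

σ_d/d = σ_p/p, so the condition is σ_p/p ≤ 0.15, i.e. p ≥ σ_p/0.15.
p_min = 15/0.15 = 100 mas = 0.1 arcsec.
d_max = 1/p_min = 1/0.1 = 10 pc.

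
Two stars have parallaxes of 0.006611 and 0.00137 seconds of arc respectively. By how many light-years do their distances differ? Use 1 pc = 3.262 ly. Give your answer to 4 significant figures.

d_A = 1/0.006611″ = 151.26 pc; d_B = 1/0.001370″ = 729.93 pc.
|d_B − d_A| = |729.93 − 151.26| = 578.67 pc = 578.67 × 3.262 ly = 1887.6 ly.

1888 ly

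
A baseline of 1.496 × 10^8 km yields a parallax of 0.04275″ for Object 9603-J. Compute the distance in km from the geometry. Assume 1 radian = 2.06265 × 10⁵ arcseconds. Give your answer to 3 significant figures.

θ = 0.04275″ = 0.04275/206265 = 2.0726 × 10^-7 rad.
d = B/θ = (1.496 × 10^8) / (2.0726 × 10^-7) = 7.2180 × 10^14 km.

7.22 × 10^14 km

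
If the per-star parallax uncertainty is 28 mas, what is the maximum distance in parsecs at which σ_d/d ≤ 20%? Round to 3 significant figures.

7.14 pc

σ_d/d = σ_p/p, so the condition is σ_p/p ≤ 0.20, i.e. p ≥ σ_p/0.20.
p_min = 28/0.20 = 140 mas = 0.14 arcsec.
d_max = 1/p_min = 1/0.14 = 7.1429 pc.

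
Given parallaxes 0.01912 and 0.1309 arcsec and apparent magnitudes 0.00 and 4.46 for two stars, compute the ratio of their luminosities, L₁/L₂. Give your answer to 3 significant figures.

L₁/L₂ = 2850

d₁ = 1/p₁ = 1/0.01912″ = 52.301 pc; d₂ = 1/p₂ = 1/0.1309″ = 7.6394 pc.
M₁ = m₁ − 5 log₁₀ d₁ + 5 = 0.00 − 8.5925 + 5 = -3.5925.
M₂ = 4.46 − 4.4153 + 5 = 5.0447.
L₁/L₂ = 10^(0.4(M₂ − M₁)) = 10^(0.4 × 8.6372) = 10^3.45488 = 2850.2.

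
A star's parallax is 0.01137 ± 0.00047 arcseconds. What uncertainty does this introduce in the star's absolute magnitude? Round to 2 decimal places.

σ_M = 0.09 mag

M = m − 5 log₁₀ d + 5 = m + 5 log₁₀ p + 5, so ∂M/∂p = 5/(p ln 10).
σ_M = (5/ln 10) · (σ_p/p) = 2.1715 × 0.00047/0.01137 = 2.1715 × 0.041337 = 0.089763.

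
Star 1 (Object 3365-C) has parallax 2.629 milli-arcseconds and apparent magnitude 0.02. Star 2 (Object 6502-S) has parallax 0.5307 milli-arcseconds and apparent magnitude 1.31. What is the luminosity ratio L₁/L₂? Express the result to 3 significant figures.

L₁/L₂ = 0.134

d₁ = 1/p₁ = 1/0.002629″ = 380.37 pc; d₂ = 1/p₂ = 1/0.0005307″ = 1884.3 pc.
M₁ = m₁ − 5 log₁₀ d₁ + 5 = 0.02 − 12.9010 + 5 = -7.8810.
M₂ = 1.31 − 16.3758 + 5 = -10.0658.
L₁/L₂ = 10^(0.4(M₂ − M₁)) = 10^(0.4 × (-2.1848)) = 10^(-0.87392) = 0.13368.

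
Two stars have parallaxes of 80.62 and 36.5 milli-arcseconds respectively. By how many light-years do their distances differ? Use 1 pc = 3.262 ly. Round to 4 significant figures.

d_A = 1/0.08062″ = 12.404 pc; d_B = 1/0.03650″ = 27.397 pc.
|d_B − d_A| = |27.397 − 12.404| = 14.993 pc = 14.993 × 3.262 ly = 48.907 ly.

48.91 ly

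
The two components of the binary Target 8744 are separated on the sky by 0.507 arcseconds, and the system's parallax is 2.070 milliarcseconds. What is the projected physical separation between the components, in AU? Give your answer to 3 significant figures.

245 AU

d = 1/p = 1/0.002070″ = 483.09 pc.
At distance d (pc), an angle of θ arcsec spans θ·d AU: s = 0.507 × 483.09 = 244.93 AU.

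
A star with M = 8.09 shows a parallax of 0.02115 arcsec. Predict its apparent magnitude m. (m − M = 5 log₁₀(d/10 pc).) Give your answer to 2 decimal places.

m = 11.46

d = 1/p = 1/0.02115″ = 47.281 pc.
m − M = 5 log₁₀ d − 5 = 5 log₁₀(47.281) − 5 = 8.3734 − 5 = 3.3734.
m = M + (m − M) = 8.09 + 3.3734 = 11.46.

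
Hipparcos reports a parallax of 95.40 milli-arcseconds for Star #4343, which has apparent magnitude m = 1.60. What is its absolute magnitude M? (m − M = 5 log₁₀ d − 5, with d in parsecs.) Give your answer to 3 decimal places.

d = 1/p = 1/0.09540″ = 10.482 pc.
m − M = 5 log₁₀(10.482) − 5 = 5.1022 − 5 = 0.1022.
M = m − (m − M) = 1.60 − 0.1022 = 1.498.

M = 1.498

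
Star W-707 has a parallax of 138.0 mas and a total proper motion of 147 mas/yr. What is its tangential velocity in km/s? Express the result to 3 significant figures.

d = 1/p = 1/0.1380″ = 7.2464 pc.
μ = 147 mas/yr = 0.147 ″/yr.
v_t = 4.74 × μ × d = 4.74 × 0.147 × 7.2464 = 5.0491 km/s.

5.05 km/s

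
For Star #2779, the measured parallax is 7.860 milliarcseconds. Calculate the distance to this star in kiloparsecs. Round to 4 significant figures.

0.1272 kpc

p = 7.860 milliarcseconds = 0.007860 arcsec.
d = 1/p = 1/0.007860 = 127.23 pc.
= 0.12723 kpc.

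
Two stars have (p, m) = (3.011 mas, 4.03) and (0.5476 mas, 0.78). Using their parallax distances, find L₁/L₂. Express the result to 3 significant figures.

d₁ = 1/p₁ = 1/0.003011″ = 332.12 pc; d₂ = 1/p₂ = 1/0.0005476″ = 1826.2 pc.
M₁ = m₁ − 5 log₁₀ d₁ + 5 = 4.03 − 12.6065 + 5 = -3.5765.
M₂ = 0.78 − 16.3077 + 5 = -10.5277.
L₁/L₂ = 10^(0.4(M₂ − M₁)) = 10^(0.4 × (-6.9512)) = 10^(-2.78048) = 0.0016578.

L₁/L₂ = 0.00166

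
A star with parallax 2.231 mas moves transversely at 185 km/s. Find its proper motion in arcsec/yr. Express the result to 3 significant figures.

d = 1/p = 1/0.002231″ = 448.23 pc.
μ = v_t / (4.74 d) = 185 / (4.74 × 448.23) = 185 / 2124.6 = 0.087075 ″/yr.

0.0871 arcsec/yr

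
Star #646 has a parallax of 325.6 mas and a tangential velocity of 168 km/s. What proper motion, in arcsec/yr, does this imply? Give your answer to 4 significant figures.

11.54 arcsec/yr

d = 1/p = 1/0.3256″ = 3.0713 pc.
μ = v_t / (4.74 d) = 168 / (4.74 × 3.0713) = 168 / 14.558 = 11.54 ″/yr.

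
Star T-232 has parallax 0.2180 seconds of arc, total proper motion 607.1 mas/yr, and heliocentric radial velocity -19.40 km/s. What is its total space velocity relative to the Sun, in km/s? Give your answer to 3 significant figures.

d = 1/p = 1/0.2180″ = 4.5872 pc.
μ = 607.1 mas/yr = 0.6071 ″/yr.
v_t = 4.740 μ d = 4.740 × 0.6071 × 4.5872 = 13.2 km/s.
v = √(v_r² + v_t²) = √((-19.40)² + 13.2²) = √550.6 = 23.465 km/s.

23.5 km/s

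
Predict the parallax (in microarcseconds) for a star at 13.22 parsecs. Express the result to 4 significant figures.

p = 1/d = 1/13.22 = 0.075643 arcsec.
= 0.075643 × 10⁶ = 75643 μas.

75640 μas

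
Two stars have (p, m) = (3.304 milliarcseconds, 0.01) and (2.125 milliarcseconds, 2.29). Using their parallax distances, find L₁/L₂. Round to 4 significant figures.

d₁ = 1/p₁ = 1/0.003304″ = 302.66 pc; d₂ = 1/p₂ = 1/0.002125″ = 470.59 pc.
M₁ = m₁ − 5 log₁₀ d₁ + 5 = 0.01 − 12.4048 + 5 = -7.3948.
M₂ = 2.29 − 13.3632 + 5 = -6.0732.
L₁/L₂ = 10^(0.4(M₂ − M₁)) = 10^(0.4 × 1.3216) = 10^0.52864 = 3.3778.

L₁/L₂ = 3.378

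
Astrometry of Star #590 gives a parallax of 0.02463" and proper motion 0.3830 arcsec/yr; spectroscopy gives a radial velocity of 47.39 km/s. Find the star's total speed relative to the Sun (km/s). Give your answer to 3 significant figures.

87.6 km/s

d = 1/p = 1/0.02463″ = 40.601 pc.
v_t = 4.740 μ d = 4.740 × 0.3830 × 40.601 = 73.708 km/s.
v = √(v_r² + v_t²) = √(47.39² + 73.708²) = √7678.68 = 87.628 km/s.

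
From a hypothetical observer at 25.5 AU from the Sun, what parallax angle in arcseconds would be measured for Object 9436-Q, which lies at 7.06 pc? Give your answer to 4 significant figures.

3.612 arcsec

p (arcsec) = B (AU) / d (pc).
p = 25.5 / 7.06 = 3.6119 arcsec.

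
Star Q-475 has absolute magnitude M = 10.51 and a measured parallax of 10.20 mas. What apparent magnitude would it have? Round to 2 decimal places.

m = 15.47

d = 1/p = 1/0.01020″ = 98.039 pc.
m − M = 5 log₁₀ d − 5 = 5 log₁₀(98.039) − 5 = 9.9570 − 5 = 4.9570.
m = M + (m − M) = 10.51 + 4.9570 = 15.47.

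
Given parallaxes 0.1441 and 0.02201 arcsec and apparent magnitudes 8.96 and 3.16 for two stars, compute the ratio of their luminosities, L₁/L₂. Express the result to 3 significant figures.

d₁ = 1/p₁ = 1/0.1441″ = 6.9396 pc; d₂ = 1/p₂ = 1/0.02201″ = 45.434 pc.
M₁ = m₁ − 5 log₁₀ d₁ + 5 = 8.96 − 4.2067 + 5 = 9.7533.
M₂ = 3.16 − 8.2869 + 5 = -0.1269.
L₁/L₂ = 10^(0.4(M₂ − M₁)) = 10^(0.4 × (-9.8802)) = 10^(-3.95208) = 0.00011167.

L₁/L₂ = 0.000112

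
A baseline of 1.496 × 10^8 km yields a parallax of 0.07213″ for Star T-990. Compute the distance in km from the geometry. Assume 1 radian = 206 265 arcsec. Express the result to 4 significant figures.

4.278 × 10^14 km

θ = 0.07213″ = 0.07213/206265 = 3.4970 × 10^-7 rad.
d = B/θ = (1.496 × 10^8) / (3.4970 × 10^-7) = 4.2780 × 10^14 km.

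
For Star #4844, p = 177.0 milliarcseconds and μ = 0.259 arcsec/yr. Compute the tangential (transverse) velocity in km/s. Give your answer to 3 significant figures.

d = 1/p = 1/0.1770″ = 5.6497 pc.
v_t = 4.74 × μ × d = 4.74 × 0.259 × 5.6497 = 6.9359 km/s.

6.94 km/s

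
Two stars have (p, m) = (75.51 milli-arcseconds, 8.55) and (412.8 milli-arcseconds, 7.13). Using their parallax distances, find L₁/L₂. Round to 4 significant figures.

L₁/L₂ = 8.081

d₁ = 1/p₁ = 1/0.07551″ = 13.243 pc; d₂ = 1/p₂ = 1/0.4128″ = 2.4225 pc.
M₁ = m₁ − 5 log₁₀ d₁ + 5 = 8.55 − 5.6099 + 5 = 7.9401.
M₂ = 7.13 − 1.9213 + 5 = 10.2087.
L₁/L₂ = 10^(0.4(M₂ − M₁)) = 10^(0.4 × 2.2686) = 10^0.90744 = 8.0805.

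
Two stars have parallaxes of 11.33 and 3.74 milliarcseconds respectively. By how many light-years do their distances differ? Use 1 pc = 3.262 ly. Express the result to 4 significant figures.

d_A = 1/0.01133″ = 88.261 pc; d_B = 1/0.003740″ = 267.38 pc.
|d_B − d_A| = |267.38 − 88.261| = 179.12 pc = 179.12 × 3.262 ly = 584.29 ly.

584.3 ly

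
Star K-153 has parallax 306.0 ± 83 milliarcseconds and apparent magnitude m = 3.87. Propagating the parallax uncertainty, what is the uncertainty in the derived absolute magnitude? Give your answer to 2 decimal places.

M = m − 5 log₁₀ d + 5 = m + 5 log₁₀ p + 5, so ∂M/∂p = 5/(p ln 10).
σ_M = (5/ln 10) · (σ_p/p) = 2.1715 × 83/306.0 = 2.1715 × 0.27124 = 0.589.

σ_M = 0.59 mag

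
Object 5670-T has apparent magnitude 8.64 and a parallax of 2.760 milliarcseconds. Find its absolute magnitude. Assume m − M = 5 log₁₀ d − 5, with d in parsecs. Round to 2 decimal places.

d = 1/p = 1/0.002760″ = 362.32 pc.
m − M = 5 log₁₀(362.32) − 5 = 12.7955 − 5 = 7.7955.
M = m − (m − M) = 8.64 − 7.7955 = 0.84.

M = 0.84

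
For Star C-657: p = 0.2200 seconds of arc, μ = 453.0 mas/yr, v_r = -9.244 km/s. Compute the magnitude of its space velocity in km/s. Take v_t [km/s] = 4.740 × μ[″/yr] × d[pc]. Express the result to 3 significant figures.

d = 1/p = 1/0.2200″ = 4.5455 pc.
μ = 453.0 mas/yr = 0.4530 ″/yr.
v_t = 4.740 μ d = 4.740 × 0.4530 × 4.5455 = 9.7602 km/s.
v = √(v_r² + v_t²) = √((-9.244)² + 9.7602²) = √180.713 = 13.443 km/s.

13.4 km/s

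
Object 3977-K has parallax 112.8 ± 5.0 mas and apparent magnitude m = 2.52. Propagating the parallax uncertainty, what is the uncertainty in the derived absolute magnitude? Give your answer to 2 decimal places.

σ_M = 0.10 mag

M = m − 5 log₁₀ d + 5 = m + 5 log₁₀ p + 5, so ∂M/∂p = 5/(p ln 10).
σ_M = (5/ln 10) · (σ_p/p) = 2.1715 × 5.0/112.8 = 2.1715 × 0.044326 = 0.096254.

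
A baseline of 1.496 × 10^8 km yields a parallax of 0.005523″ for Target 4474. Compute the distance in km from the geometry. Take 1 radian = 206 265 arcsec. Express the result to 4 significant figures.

θ = 0.005523″ = 0.005523/206265 = 2.6776 × 10^-8 rad.
d = B/θ = (1.496 × 10^8) / (2.6776 × 10^-8) = 5.5871 × 10^15 km.

5.587 × 10^15 km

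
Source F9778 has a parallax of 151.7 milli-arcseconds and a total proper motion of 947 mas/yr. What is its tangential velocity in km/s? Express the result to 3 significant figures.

d = 1/p = 1/0.1517″ = 6.592 pc.
μ = 947 mas/yr = 0.947 ″/yr.
v_t = 4.74 × μ × d = 4.74 × 0.947 × 6.592 = 29.59 km/s.

29.6 km/s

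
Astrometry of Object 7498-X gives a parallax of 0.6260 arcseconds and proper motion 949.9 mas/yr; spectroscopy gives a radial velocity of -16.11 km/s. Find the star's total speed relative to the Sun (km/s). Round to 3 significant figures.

d = 1/p = 1/0.6260″ = 1.5974 pc.
μ = 949.9 mas/yr = 0.9499 ″/yr.
v_t = 4.740 μ d = 4.740 × 0.9499 × 1.5974 = 7.1923 km/s.
v = √(v_r² + v_t²) = √((-16.11)² + 7.1923²) = √311.261 = 17.643 km/s.

17.6 km/s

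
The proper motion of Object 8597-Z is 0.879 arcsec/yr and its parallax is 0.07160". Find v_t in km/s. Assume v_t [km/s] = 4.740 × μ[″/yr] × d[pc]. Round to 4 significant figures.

58.19 km/s

d = 1/p = 1/0.07160″ = 13.966 pc.
v_t = 4.74 × μ × d = 4.74 × 0.879 × 13.966 = 58.189 km/s.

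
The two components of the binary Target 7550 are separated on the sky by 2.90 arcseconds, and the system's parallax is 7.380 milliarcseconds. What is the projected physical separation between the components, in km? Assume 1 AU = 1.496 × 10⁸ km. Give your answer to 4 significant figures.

d = 1/p = 1/0.007380″ = 135.5 pc.
At distance d (pc), an angle of θ arcsec spans θ·d AU: s = 2.90 × 135.5 = 392.95 AU.
= 392.95 × 1.496 × 10⁸ km = 5.8785 × 10^10 km.

5.879 × 10^10 km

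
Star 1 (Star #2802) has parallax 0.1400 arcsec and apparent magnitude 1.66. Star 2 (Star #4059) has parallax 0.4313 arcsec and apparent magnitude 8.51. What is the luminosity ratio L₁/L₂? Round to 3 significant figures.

L₁/L₂ = 5220

d₁ = 1/p₁ = 1/0.1400″ = 7.1429 pc; d₂ = 1/p₂ = 1/0.4313″ = 2.3186 pc.
M₁ = m₁ − 5 log₁₀ d₁ + 5 = 1.66 − 4.2694 + 5 = 2.3906.
M₂ = 8.51 − 1.8261 + 5 = 11.6839.
L₁/L₂ = 10^(0.4(M₂ − M₁)) = 10^(0.4 × 9.2933) = 10^3.71732 = 5215.8.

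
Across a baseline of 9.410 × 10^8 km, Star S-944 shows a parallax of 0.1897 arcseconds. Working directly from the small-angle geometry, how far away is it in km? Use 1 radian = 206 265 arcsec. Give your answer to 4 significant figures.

1.023 × 10^15 km

θ = 0.1897″ = 0.1897/206265 = 9.1969 × 10^-7 rad.
d = B/θ = (9.410 × 10^8) / (9.1969 × 10^-7) = 1.0232 × 10^15 km.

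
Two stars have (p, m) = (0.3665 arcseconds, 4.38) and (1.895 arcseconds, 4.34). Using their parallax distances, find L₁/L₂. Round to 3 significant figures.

d₁ = 1/p₁ = 1/0.3665″ = 2.7285 pc; d₂ = 1/p₂ = 1/1.895″ = 0.5277 pc.
M₁ = m₁ − 5 log₁₀ d₁ + 5 = 4.38 − 2.1796 + 5 = 7.2004.
M₂ = 4.34 − (-1.3881) + 5 = 10.7281.
L₁/L₂ = 10^(0.4(M₂ − M₁)) = 10^(0.4 × 3.5277) = 10^1.41108 = 25.768.

L₁/L₂ = 25.8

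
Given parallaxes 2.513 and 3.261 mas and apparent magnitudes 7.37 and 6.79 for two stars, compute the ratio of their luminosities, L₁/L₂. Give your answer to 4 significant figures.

L₁/L₂ = 0.9870

d₁ = 1/p₁ = 1/0.002513″ = 397.93 pc; d₂ = 1/p₂ = 1/0.003261″ = 306.65 pc.
M₁ = m₁ − 5 log₁₀ d₁ + 5 = 7.37 − 12.9990 + 5 = -0.6290.
M₂ = 6.79 − 12.4332 + 5 = -0.6432.
L₁/L₂ = 10^(0.4(M₂ − M₁)) = 10^(0.4 × (-0.0142)) = 10^(-0.00568) = 0.98701.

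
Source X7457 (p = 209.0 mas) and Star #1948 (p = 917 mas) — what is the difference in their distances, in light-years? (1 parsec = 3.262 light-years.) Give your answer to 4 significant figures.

12.05 ly

d_A = 1/0.2090″ = 4.7847 pc; d_B = 1/0.9170″ = 1.0905 pc.
|d_B − d_A| = |1.0905 − 4.7847| = 3.6942 pc = 3.6942 × 3.262 ly = 12.05 ly.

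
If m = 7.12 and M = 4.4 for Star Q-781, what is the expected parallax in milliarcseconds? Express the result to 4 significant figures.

m − M = 7.12 − 4.4 = 2.72.
d = 10^((m−M)/5 + 1) = 10^1.544 = 34.995 pc.
p = 1/d = 1/34.995 = 0.028576 arcsec = 28.576 mas.

28.58 mas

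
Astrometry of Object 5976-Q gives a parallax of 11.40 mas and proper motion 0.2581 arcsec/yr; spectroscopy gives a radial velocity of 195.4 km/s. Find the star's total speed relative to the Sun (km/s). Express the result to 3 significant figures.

223 km/s

d = 1/p = 1/0.01140″ = 87.719 pc.
v_t = 4.740 μ d = 4.740 × 0.2581 × 87.719 = 107.31 km/s.
v = √(v_r² + v_t²) = √(195.4² + 107.31²) = √49696.6 = 222.93 km/s.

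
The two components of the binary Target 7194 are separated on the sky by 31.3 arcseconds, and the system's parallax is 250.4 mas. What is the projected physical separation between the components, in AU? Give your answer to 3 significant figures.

125 AU

d = 1/p = 1/0.2504″ = 3.9936 pc.
At distance d (pc), an angle of θ arcsec spans θ·d AU: s = 31.3 × 3.9936 = 125 AU.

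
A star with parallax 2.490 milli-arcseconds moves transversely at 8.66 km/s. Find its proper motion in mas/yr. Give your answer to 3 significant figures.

d = 1/p = 1/0.002490″ = 401.61 pc.
μ = v_t / (4.74 d) = 8.66 / (4.74 × 401.61) = 8.66 / 1903.6 = 0.0045493 ″/yr = 4.5493 mas/yr.

4.55 mas/yr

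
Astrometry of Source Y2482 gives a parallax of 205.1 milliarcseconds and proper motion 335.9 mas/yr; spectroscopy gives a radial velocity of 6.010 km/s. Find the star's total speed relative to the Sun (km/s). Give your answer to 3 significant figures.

d = 1/p = 1/0.2051″ = 4.8757 pc.
μ = 335.9 mas/yr = 0.3359 ″/yr.
v_t = 4.740 μ d = 4.740 × 0.3359 × 4.8757 = 7.7629 km/s.
v = √(v_r² + v_t²) = √(6.010² + 7.7629²) = √96.3827 = 9.8175 km/s.

9.82 km/s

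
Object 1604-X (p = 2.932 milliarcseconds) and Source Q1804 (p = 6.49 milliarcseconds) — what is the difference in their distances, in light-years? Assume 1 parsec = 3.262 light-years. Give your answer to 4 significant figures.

609.9 ly

d_A = 1/0.002932″ = 341.06 pc; d_B = 1/0.006490″ = 154.08 pc.
|d_B − d_A| = |154.08 − 341.06| = 186.98 pc = 186.98 × 3.262 ly = 609.93 ly.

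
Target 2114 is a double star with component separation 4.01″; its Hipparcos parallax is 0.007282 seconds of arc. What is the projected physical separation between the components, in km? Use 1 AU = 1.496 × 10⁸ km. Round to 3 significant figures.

8.24 × 10^10 km

d = 1/p = 1/0.007282″ = 137.32 pc.
At distance d (pc), an angle of θ arcsec spans θ·d AU: s = 4.01 × 137.32 = 550.65 AU.
= 550.65 × 1.496 × 10⁸ km = 8.2377 × 10^10 km.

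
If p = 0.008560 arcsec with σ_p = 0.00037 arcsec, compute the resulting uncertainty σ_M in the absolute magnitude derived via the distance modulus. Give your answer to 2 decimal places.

M = m − 5 log₁₀ d + 5 = m + 5 log₁₀ p + 5, so ∂M/∂p = 5/(p ln 10).
σ_M = (5/ln 10) · (σ_p/p) = 2.1715 × 0.00037/0.008560 = 2.1715 × 0.043224 = 0.093861.

σ_M = 0.09 mag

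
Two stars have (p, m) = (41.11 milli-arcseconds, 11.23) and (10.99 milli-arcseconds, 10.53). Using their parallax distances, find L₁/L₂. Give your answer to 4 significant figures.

L₁/L₂ = 0.03751

d₁ = 1/p₁ = 1/0.04111″ = 24.325 pc; d₂ = 1/p₂ = 1/0.01099″ = 90.992 pc.
M₁ = m₁ − 5 log₁₀ d₁ + 5 = 11.23 − 6.9303 + 5 = 9.2997.
M₂ = 10.53 − 9.7950 + 5 = 5.7350.
L₁/L₂ = 10^(0.4(M₂ − M₁)) = 10^(0.4 × (-3.5647)) = 10^(-1.42588) = 0.037508.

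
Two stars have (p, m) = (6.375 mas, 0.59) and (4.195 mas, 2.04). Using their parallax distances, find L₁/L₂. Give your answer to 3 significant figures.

d₁ = 1/p₁ = 1/0.006375″ = 156.86 pc; d₂ = 1/p₂ = 1/0.004195″ = 238.38 pc.
M₁ = m₁ − 5 log₁₀ d₁ + 5 = 0.59 − 10.9776 + 5 = -5.3876.
M₂ = 2.04 − 11.8863 + 5 = -4.8463.
L₁/L₂ = 10^(0.4(M₂ − M₁)) = 10^(0.4 × 0.5413) = 10^0.21652 = 1.6463.

L₁/L₂ = 1.65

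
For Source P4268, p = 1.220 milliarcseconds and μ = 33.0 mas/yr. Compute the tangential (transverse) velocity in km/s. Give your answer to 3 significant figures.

128 km/s

d = 1/p = 1/0.001220″ = 819.67 pc.
μ = 33.0 mas/yr = 0.0330 ″/yr.
v_t = 4.74 × μ × d = 4.74 × 0.0330 × 819.67 = 128.21 km/s.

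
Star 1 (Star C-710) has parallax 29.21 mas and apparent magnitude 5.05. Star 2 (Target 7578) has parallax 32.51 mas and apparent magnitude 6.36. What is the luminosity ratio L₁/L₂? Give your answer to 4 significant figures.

d₁ = 1/p₁ = 1/0.02921″ = 34.235 pc; d₂ = 1/p₂ = 1/0.03251″ = 30.76 pc.
M₁ = m₁ − 5 log₁₀ d₁ + 5 = 5.05 − 7.6724 + 5 = 2.3776.
M₂ = 6.36 − 7.4399 + 5 = 3.9201.
L₁/L₂ = 10^(0.4(M₂ − M₁)) = 10^(0.4 × 1.5425) = 10^0.61700 = 4.14.

L₁/L₂ = 4.140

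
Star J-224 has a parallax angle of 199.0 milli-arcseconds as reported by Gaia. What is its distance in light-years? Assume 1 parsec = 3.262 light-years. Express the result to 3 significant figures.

16.4 light years

p = 199.0 milli-arcseconds = 0.1990 arcsec.
d = 1/p = 1/0.1990 = 5.0251 pc.
In light-years: 5.0251 × 3.262 = 16.392 ly.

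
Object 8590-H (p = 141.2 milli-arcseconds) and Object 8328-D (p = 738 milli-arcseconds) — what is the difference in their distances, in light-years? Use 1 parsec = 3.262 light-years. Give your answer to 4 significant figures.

18.68 ly

d_A = 1/0.1412″ = 7.0822 pc; d_B = 1/0.7380″ = 1.355 pc.
|d_B − d_A| = |1.355 − 7.0822| = 5.7272 pc = 5.7272 × 3.262 ly = 18.682 ly.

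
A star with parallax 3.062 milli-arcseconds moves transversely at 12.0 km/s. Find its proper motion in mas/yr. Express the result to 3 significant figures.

d = 1/p = 1/0.003062″ = 326.58 pc.
μ = v_t / (4.74 d) = 12.0 / (4.74 × 326.58) = 12.0 / 1548 = 0.0077519 ″/yr = 7.7519 mas/yr.

7.75 mas/yr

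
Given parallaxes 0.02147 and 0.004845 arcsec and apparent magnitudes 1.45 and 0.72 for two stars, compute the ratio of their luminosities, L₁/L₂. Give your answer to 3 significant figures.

L₁/L₂ = 0.0260

d₁ = 1/p₁ = 1/0.02147″ = 46.577 pc; d₂ = 1/p₂ = 1/0.004845″ = 206.4 pc.
M₁ = m₁ − 5 log₁₀ d₁ + 5 = 1.45 − 8.3409 + 5 = -1.8909.
M₂ = 0.72 − 11.5735 + 5 = -5.8535.
L₁/L₂ = 10^(0.4(M₂ − M₁)) = 10^(0.4 × (-3.9626)) = 10^(-1.58504) = 0.025999.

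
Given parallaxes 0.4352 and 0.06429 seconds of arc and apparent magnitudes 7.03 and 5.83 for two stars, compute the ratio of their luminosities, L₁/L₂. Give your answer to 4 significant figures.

d₁ = 1/p₁ = 1/0.4352″ = 2.2978 pc; d₂ = 1/p₂ = 1/0.06429″ = 15.555 pc.
M₁ = m₁ − 5 log₁₀ d₁ + 5 = 7.03 − 1.8066 + 5 = 10.2234.
M₂ = 5.83 − 5.9594 + 5 = 4.8706.
L₁/L₂ = 10^(0.4(M₂ − M₁)) = 10^(0.4 × (-5.3528)) = 10^(-2.14112) = 0.0072257.

L₁/L₂ = 0.007226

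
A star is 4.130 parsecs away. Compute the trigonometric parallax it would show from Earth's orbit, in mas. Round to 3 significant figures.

242 mas

p = 1/d = 1/4.13 = 0.24213 arcsec.
= 0.24213 × 1000 = 242.13 mas.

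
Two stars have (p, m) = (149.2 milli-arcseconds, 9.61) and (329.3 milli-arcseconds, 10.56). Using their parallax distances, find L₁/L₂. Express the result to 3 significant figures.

L₁/L₂ = 11.7

d₁ = 1/p₁ = 1/0.1492″ = 6.7024 pc; d₂ = 1/p₂ = 1/0.3293″ = 3.0367 pc.
M₁ = m₁ − 5 log₁₀ d₁ + 5 = 9.61 − 4.1312 + 5 = 10.4788.
M₂ = 10.56 − 2.4120 + 5 = 13.1480.
L₁/L₂ = 10^(0.4(M₂ − M₁)) = 10^(0.4 × 2.6692) = 10^1.06768 = 11.686.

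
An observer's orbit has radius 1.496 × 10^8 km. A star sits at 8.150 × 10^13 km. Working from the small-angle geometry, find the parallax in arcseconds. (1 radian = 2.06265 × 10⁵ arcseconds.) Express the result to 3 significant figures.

0.379 arcsec

θ ≈ B/d = (1.496 × 10^8) / (8.150 × 10^13) = 1.8356 × 10^-6 rad.
In arcseconds: 1.8356 × 10^-6 × 206265 = 0.37862″.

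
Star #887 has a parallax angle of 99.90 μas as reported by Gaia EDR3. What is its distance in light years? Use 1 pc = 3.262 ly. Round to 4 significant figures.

p = 99.90 μas = 0.00009990 arcsec.
d = 1/p = 1/0.00009990 = 10010 pc.
In light-years: 10010 × 3.262 = 32653 ly.

32650 light years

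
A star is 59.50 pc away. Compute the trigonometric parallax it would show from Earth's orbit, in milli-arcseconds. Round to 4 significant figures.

p = 1/d = 1/59.5 = 0.016807 arcsec.
= 0.016807 × 1000 = 16.807 mas.

16.81 mas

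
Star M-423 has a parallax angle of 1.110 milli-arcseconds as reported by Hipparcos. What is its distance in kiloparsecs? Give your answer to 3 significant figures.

0.901 kpc

p = 1.110 milli-arcseconds = 0.001110 arcsec.
d = 1/p = 1/0.001110 = 900.9 pc.
= 0.9009 kpc.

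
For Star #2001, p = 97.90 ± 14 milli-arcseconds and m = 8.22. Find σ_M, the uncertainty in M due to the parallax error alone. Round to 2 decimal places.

M = m − 5 log₁₀ d + 5 = m + 5 log₁₀ p + 5, so ∂M/∂p = 5/(p ln 10).
σ_M = (5/ln 10) · (σ_p/p) = 2.1715 × 14/97.90 = 2.1715 × 0.143 = 0.31052.

σ_M = 0.31 mag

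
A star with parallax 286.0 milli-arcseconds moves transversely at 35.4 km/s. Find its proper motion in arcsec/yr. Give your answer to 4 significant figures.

2.136 arcsec/yr

d = 1/p = 1/0.2860″ = 3.4965 pc.
μ = v_t / (4.74 d) = 35.4 / (4.74 × 3.4965) = 35.4 / 16.573 = 2.136 ″/yr.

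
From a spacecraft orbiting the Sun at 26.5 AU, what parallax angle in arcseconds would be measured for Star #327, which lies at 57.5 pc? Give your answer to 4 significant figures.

0.4609 arcsec

p (arcsec) = B (AU) / d (pc).
p = 26.5 / 57.5 = 0.46087 arcsec.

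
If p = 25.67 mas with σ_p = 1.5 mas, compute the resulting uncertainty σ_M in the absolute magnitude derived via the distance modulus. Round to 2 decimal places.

σ_M = 0.13 mag

M = m − 5 log₁₀ d + 5 = m + 5 log₁₀ p + 5, so ∂M/∂p = 5/(p ln 10).
σ_M = (5/ln 10) · (σ_p/p) = 2.1715 × 1.5/25.67 = 2.1715 × 0.058434 = 0.12689.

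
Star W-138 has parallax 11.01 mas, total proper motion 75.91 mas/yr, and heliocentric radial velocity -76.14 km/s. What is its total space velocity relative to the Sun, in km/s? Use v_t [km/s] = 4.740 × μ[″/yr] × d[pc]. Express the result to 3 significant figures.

d = 1/p = 1/0.01101″ = 90.827 pc.
μ = 75.91 mas/yr = 0.07591 ″/yr.
v_t = 4.740 μ d = 4.740 × 0.07591 × 90.827 = 32.681 km/s.
v = √(v_r² + v_t²) = √((-76.14)² + 32.681²) = √6865.35 = 82.857 km/s.

82.9 km/s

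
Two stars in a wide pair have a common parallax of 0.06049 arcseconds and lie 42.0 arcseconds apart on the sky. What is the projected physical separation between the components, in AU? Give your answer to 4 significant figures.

694.3 AU

d = 1/p = 1/0.06049″ = 16.532 pc.
At distance d (pc), an angle of θ arcsec spans θ·d AU: s = 42.0 × 16.532 = 694.34 AU.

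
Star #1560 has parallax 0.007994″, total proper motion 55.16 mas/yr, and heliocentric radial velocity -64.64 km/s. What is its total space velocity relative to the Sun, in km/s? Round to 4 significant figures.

72.44 km/s

d = 1/p = 1/0.007994″ = 125.09 pc.
μ = 55.16 mas/yr = 0.05516 ″/yr.
v_t = 4.740 μ d = 4.740 × 0.05516 × 125.09 = 32.706 km/s.
v = √(v_r² + v_t²) = √((-64.64)² + 32.706²) = √5248.01 = 72.443 km/s.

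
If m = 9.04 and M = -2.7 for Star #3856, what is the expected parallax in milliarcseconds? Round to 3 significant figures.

m − M = 9.04 − (-2.7) = 11.74.
d = 10^((m−M)/5 + 1) = 10^3.348 = 2228.4 pc.
p = 1/d = 1/2228.4 = 0.00044875 arcsec = 0.44875 mas.

0.449 mas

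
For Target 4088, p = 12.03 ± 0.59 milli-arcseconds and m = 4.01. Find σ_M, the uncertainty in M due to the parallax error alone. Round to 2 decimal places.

σ_M = 0.11 mag

M = m − 5 log₁₀ d + 5 = m + 5 log₁₀ p + 5, so ∂M/∂p = 5/(p ln 10).
σ_M = (5/ln 10) · (σ_p/p) = 2.1715 × 0.59/12.03 = 2.1715 × 0.049044 = 0.1065.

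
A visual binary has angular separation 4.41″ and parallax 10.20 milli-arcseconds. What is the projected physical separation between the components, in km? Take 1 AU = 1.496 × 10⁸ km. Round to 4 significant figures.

6.468 × 10^10 km

d = 1/p = 1/0.01020″ = 98.039 pc.
At distance d (pc), an angle of θ arcsec spans θ·d AU: s = 4.41 × 98.039 = 432.35 AU.
= 432.35 × 1.496 × 10⁸ km = 6.4680 × 10^10 km.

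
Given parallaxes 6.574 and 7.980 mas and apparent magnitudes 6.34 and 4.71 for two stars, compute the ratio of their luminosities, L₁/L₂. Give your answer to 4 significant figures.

L₁/L₂ = 0.3284

d₁ = 1/p₁ = 1/0.006574″ = 152.11 pc; d₂ = 1/p₂ = 1/0.007980″ = 125.31 pc.
M₁ = m₁ − 5 log₁₀ d₁ + 5 = 6.34 − 10.9108 + 5 = 0.4292.
M₂ = 4.71 − 10.4899 + 5 = -0.7799.
L₁/L₂ = 10^(0.4(M₂ − M₁)) = 10^(0.4 × (-1.2091)) = 10^(-0.48364) = 0.32837.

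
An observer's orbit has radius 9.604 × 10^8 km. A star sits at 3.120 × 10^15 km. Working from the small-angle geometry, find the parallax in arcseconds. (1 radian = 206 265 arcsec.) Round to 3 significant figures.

0.0635 arcsec

θ ≈ B/d = (9.604 × 10^8) / (3.120 × 10^15) = 3.0782 × 10^-7 rad.
In arcseconds: 3.0782 × 10^-7 × 206265 = 0.063492″.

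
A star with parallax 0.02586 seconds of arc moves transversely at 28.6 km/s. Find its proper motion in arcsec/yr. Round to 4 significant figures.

0.1560 arcsec/yr

d = 1/p = 1/0.02586″ = 38.67 pc.
μ = v_t / (4.74 d) = 28.6 / (4.74 × 38.67) = 28.6 / 183.3 = 0.15603 ″/yr.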